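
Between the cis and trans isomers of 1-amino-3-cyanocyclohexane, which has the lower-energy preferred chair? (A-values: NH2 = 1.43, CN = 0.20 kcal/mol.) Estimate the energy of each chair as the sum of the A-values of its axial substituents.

cis

At 1,3 positions (parity same): cis → (e,e or a,a); trans → (a,e or e,a).
Best chair for cis: E = 0.00 kcal/mol; best chair for trans: E = 0.20 kcal/mol.
The cis isomer is lower by 0.20 kcal/mol.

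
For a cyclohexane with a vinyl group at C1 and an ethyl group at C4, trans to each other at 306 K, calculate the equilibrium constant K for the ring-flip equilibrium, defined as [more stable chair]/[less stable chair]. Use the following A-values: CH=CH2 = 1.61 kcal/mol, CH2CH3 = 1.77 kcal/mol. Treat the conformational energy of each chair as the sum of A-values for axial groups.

C1 and C4 have opposite parity, so for the trans isomer the two substituents are e,e in one chair and a,a in the other.
Chair I (vinyl axial, ethyl axial): E = 3.38 kcal/mol; chair II (vinyl equatorial, ethyl equatorial): E = 0.00 kcal/mol.
ΔG = 3.38 kcal/mol between the two chairs.
K = exp(ΔG/RT) with R = 1.987×10⁻³ kcal mol⁻¹ K⁻¹ and T = 306 K gives K ≈ 260.

K ≈ 260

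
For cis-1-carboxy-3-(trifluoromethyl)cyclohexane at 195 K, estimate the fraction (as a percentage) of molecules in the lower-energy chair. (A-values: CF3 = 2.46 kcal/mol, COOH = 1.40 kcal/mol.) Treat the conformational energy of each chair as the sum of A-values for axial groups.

C1 and C3 have the same parity, so for the cis isomer the two substituents are e,e in one chair and a,a in the other.
Chair I (trifluoromethyl axial, carboxyl axial): E = 3.86 kcal/mol; chair II (trifluoromethyl equatorial, carboxyl equatorial): E = 0.00 kcal/mol.
ΔG = 3.86 kcal/mol between the two chairs.
K = exp(ΔG/RT) with R = 1.987×10⁻³ kcal mol⁻¹ K⁻¹ and T = 195 K gives K ≈ 2.12e+04.
Fraction in the lower-energy chair = K/(K+1) = 100.0%.

100.0%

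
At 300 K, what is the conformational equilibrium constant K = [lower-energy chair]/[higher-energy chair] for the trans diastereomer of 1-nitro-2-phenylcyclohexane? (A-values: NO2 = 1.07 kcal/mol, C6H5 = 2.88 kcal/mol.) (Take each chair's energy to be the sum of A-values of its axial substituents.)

K ≈ 755

C1 and C2 have opposite parity, so for the trans isomer the two substituents are e,e in one chair and a,a in the other.
Chair I (nitro axial, phenyl axial): E = 3.95 kcal/mol; chair II (nitro equatorial, phenyl equatorial): E = 0.00 kcal/mol.
ΔG = 3.95 kcal/mol between the two chairs.
K = exp(ΔG/RT) with R = 1.987×10⁻³ kcal mol⁻¹ K⁻¹ and T = 300 K gives K ≈ 755.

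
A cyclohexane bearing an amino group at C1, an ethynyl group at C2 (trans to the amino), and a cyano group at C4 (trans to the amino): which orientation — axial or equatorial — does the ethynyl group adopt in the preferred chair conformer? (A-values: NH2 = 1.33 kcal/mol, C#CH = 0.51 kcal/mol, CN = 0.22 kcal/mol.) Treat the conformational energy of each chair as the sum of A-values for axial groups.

equatorial

Chair I (amino axial, ethynyl axial, cyano axial): E = 2.06 kcal/mol.
Chair II (amino equatorial, ethynyl equatorial, cyano equatorial): E = 0.00 kcal/mol.
Chair II is the more stable (lower-energy) conformer, and in that chair the ethynyl group is equatorial.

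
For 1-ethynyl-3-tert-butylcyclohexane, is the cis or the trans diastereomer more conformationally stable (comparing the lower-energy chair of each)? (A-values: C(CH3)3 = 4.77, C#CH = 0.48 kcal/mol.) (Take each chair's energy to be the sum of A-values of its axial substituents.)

cis

At 1,3 positions (parity same): cis → (e,e or a,a); trans → (a,e or e,a).
Best chair for cis: E = 0.00 kcal/mol; best chair for trans: E = 0.48 kcal/mol.
The cis isomer is lower by 0.48 kcal/mol.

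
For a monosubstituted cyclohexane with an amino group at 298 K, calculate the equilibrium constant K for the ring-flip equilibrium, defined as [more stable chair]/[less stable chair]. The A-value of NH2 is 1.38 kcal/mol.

K ≈ 10.3

One chair has the amino group axial (E = 1.38 kcal/mol) and the other has it equatorial (E = 0).
ΔG = 1.38 kcal/mol between the two chairs.
K = exp(ΔG/RT) with R = 1.987×10⁻³ kcal mol⁻¹ K⁻¹ and T = 298 K gives K ≈ 10.3.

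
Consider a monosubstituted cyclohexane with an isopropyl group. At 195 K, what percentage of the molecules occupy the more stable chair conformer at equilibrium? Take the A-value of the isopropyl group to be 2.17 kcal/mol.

One chair has the isopropyl group axial (E = 2.17 kcal/mol) and the other has it equatorial (E = 0).
ΔG = 2.17 kcal/mol between the two chairs.
K = exp(ΔG/RT) with R = 1.987×10⁻³ kcal mol⁻¹ K⁻¹ and T = 195 K gives K ≈ 271.
Fraction in the lower-energy chair = K/(K+1) = 99.6%.

99.6%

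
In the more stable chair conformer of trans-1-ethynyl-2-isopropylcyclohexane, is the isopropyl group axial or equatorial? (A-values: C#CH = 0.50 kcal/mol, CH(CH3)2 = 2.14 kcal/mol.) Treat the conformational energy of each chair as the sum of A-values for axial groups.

C1 and C2 have opposite parity, so for the trans isomer the two substituents are e,e in one chair and a,a in the other.
Chair I (ethynyl axial, isopropyl axial): E = 2.64 kcal/mol.
Chair II (ethynyl equatorial, isopropyl equatorial): E = 0.00 kcal/mol.
Chair II is the more stable (lower-energy) conformer, and in that chair the isopropyl group is equatorial.

equatorial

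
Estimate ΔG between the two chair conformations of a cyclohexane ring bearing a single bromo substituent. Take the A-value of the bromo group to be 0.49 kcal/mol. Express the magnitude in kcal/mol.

A monosubstituted cyclohexane has one chair with the bromo group axial (E = A = 0.49 kcal/mol) and one with it equatorial (E = 0).
ΔE = 0.49 − 0 = 0.49 kcal/mol.

0.49 kcal/mol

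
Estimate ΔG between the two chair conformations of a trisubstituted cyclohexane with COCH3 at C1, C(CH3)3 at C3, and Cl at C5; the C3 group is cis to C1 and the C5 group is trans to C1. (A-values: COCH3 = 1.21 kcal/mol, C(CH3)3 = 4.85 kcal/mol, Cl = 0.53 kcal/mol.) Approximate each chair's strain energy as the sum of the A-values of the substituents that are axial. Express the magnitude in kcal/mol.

Chair I (acetyl axial, tert-butyl axial, chloro equatorial): E = 6.06 kcal/mol.
Chair II (acetyl equatorial, tert-butyl equatorial, chloro axial): E = 0.53 kcal/mol.
ΔE = 6.06 − 0.53 = 5.53 kcal/mol; chair II is more stable.

5.53 kcal/mol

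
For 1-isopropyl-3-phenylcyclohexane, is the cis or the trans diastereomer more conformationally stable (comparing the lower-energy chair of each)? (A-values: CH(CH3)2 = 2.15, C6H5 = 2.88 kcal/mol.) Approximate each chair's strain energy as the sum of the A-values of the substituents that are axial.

At 1,3 positions (parity same): cis → (e,e or a,a); trans → (a,e or e,a).
Best chair for cis: E = 0.00 kcal/mol; best chair for trans: E = 2.15 kcal/mol.
The cis isomer is lower by 2.15 kcal/mol.

cis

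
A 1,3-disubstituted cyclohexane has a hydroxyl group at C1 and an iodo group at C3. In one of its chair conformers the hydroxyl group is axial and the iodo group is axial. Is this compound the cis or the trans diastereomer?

cis

C1 and C3 have the same parity, so their axial bonds point in the same direction.
With same-parity carbons, two substituents on the same face are both axial or both equatorial; opposite faces give one of each.
Here the groups are axial/axial → same face → cis.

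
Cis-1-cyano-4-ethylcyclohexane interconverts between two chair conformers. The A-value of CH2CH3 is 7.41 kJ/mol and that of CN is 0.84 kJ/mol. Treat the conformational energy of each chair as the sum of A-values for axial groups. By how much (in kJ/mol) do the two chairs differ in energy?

C1 and C4 have opposite parity, so for the cis isomer the two substituents are one axial and one equatorial in each chair.
Chair I (ethyl axial, cyano equatorial): E = 7.41 kJ/mol.
Chair II (ethyl equatorial, cyano axial): E = 0.84 kJ/mol.
ΔE = 7.41 − 0.84 = 6.57 kJ/mol; chair II is more stable.

6.57 kJ/mol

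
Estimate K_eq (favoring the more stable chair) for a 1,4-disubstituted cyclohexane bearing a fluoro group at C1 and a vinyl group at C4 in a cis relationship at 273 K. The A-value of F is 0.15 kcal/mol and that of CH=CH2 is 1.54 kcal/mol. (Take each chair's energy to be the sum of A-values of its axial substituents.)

K ≈ 13.0

C1 and C4 have opposite parity, so for the cis isomer the two substituents are one axial and one equatorial in each chair.
Chair I (fluoro axial, vinyl equatorial): E = 0.15 kcal/mol; chair II (fluoro equatorial, vinyl axial): E = 1.54 kcal/mol.
ΔG = 1.39 kcal/mol between the two chairs.
K = exp(ΔG/RT) with R = 1.987×10⁻³ kcal mol⁻¹ K⁻¹ and T = 273 K gives K ≈ 13.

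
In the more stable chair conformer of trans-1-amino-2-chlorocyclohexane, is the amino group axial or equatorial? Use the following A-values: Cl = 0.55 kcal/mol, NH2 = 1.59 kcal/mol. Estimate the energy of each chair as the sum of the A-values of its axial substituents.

equatorial

C1 and C2 have opposite parity, so for the trans isomer the two substituents are e,e in one chair and a,a in the other.
Chair I (chloro axial, amino axial): E = 2.14 kcal/mol.
Chair II (chloro equatorial, amino equatorial): E = 0.00 kcal/mol.
Chair II is the more stable (lower-energy) conformer, and in that chair the amino group is equatorial.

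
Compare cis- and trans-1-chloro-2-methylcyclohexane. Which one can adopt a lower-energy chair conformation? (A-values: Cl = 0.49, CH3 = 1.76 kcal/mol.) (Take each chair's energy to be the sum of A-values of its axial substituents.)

trans

At 1,2 positions (parity opposite): cis → (a,e or e,a); trans → (e,e or a,a).
Best chair for cis: E = 0.49 kcal/mol; best chair for trans: E = 0.00 kcal/mol.
The trans isomer is lower by 0.49 kcal/mol.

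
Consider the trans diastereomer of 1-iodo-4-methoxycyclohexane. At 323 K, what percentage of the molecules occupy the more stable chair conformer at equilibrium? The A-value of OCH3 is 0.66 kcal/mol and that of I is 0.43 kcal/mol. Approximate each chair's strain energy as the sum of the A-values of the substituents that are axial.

C1 and C4 have opposite parity, so for the trans isomer the two substituents are e,e in one chair and a,a in the other.
Chair I (methoxy axial, iodo axial): E = 1.09 kcal/mol; chair II (methoxy equatorial, iodo equatorial): E = 0.00 kcal/mol.
ΔG = 1.09 kcal/mol between the two chairs.
K = exp(ΔG/RT) with R = 1.987×10⁻³ kcal mol⁻¹ K⁻¹ and T = 323 K gives K ≈ 5.46.
Fraction in the lower-energy chair = K/(K+1) = 84.5%.

84.5%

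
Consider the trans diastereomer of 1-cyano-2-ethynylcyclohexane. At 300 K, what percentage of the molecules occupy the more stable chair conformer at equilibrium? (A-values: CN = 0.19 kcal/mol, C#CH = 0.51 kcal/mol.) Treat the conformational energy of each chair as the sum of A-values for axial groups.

76.4%

C1 and C2 have opposite parity, so for the trans isomer the two substituents are e,e in one chair and a,a in the other.
Chair I (cyano axial, ethynyl axial): E = 0.70 kcal/mol; chair II (cyano equatorial, ethynyl equatorial): E = 0.00 kcal/mol.
ΔG = 0.70 kcal/mol between the two chairs.
K = exp(ΔG/RT) with R = 1.987×10⁻³ kcal mol⁻¹ K⁻¹ and T = 300 K gives K ≈ 3.24.
Fraction in the lower-energy chair = K/(K+1) = 76.4%.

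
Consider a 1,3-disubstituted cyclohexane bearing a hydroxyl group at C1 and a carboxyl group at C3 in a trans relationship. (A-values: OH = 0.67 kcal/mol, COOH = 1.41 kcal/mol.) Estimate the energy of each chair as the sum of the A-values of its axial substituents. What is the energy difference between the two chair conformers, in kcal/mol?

0.74 kcal/mol

C1 and C3 have the same parity, so for the trans isomer the two substituents are one axial and one equatorial in each chair.
Chair I (hydroxyl axial, carboxyl equatorial): E = 0.67 kcal/mol.
Chair II (hydroxyl equatorial, carboxyl axial): E = 1.41 kcal/mol.
ΔE = 1.41 − 0.67 = 0.74 kcal/mol; chair I is more stable.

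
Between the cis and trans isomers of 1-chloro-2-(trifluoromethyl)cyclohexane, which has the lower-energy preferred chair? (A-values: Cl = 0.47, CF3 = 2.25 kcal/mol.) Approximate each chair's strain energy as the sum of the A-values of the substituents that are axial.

At 1,2 positions (parity opposite): cis → (a,e or e,a); trans → (e,e or a,a).
Best chair for cis: E = 0.47 kcal/mol; best chair for trans: E = 0.00 kcal/mol.
The trans isomer is lower by 0.47 kcal/mol.

trans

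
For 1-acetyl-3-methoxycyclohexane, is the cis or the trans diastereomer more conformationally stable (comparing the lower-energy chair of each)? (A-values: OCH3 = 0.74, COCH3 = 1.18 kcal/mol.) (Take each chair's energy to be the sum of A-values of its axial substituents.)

cis

At 1,3 positions (parity same): cis → (e,e or a,a); trans → (a,e or e,a).
Best chair for cis: E = 0.00 kcal/mol; best chair for trans: E = 0.74 kcal/mol.
The cis isomer is lower by 0.74 kcal/mol.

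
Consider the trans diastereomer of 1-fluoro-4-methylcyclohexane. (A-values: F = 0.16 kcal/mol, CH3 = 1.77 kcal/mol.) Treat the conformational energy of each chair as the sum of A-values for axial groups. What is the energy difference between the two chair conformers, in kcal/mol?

C1 and C4 have opposite parity, so for the trans isomer the two substituents are e,e in one chair and a,a in the other.
Chair I (fluoro axial, methyl axial): E = 1.93 kcal/mol.
Chair II (fluoro equatorial, methyl equatorial): E = 0.00 kcal/mol.
ΔE = 1.93 − 0.00 = 1.93 kcal/mol; chair II is more stable.

1.93 kcal/mol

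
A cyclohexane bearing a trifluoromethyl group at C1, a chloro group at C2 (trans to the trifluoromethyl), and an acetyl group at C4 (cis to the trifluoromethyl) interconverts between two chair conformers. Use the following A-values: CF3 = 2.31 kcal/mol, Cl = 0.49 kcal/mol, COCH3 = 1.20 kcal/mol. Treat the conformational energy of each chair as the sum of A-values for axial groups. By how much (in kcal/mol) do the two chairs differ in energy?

1.60 kcal/mol

Chair I (trifluoromethyl axial, chloro axial, acetyl equatorial): E = 2.80 kcal/mol.
Chair II (trifluoromethyl equatorial, chloro equatorial, acetyl axial): E = 1.20 kcal/mol.
ΔE = 2.80 − 1.20 = 1.60 kcal/mol; chair II is more stable.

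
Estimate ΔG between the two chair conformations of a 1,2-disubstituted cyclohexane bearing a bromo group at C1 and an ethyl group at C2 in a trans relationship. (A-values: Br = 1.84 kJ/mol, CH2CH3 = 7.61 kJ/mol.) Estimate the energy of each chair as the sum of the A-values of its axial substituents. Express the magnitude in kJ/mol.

9.45 kJ/mol

C1 and C2 have opposite parity, so for the trans isomer the two substituents are e,e in one chair and a,a in the other.
Chair I (bromo axial, ethyl axial): E = 9.45 kJ/mol.
Chair II (bromo equatorial, ethyl equatorial): E = 0.00 kJ/mol.
ΔE = 9.45 − 0.00 = 9.45 kJ/mol; chair II is more stable.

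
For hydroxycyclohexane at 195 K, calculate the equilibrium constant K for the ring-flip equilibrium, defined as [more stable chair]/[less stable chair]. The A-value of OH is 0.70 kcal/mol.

K ≈ 6.09

One chair has the hydroxyl group axial (E = 0.70 kcal/mol) and the other has it equatorial (E = 0).
ΔG = 0.70 kcal/mol between the two chairs.
K = exp(ΔG/RT) with R = 1.987×10⁻³ kcal mol⁻¹ K⁻¹ and T = 195 K gives K ≈ 6.09.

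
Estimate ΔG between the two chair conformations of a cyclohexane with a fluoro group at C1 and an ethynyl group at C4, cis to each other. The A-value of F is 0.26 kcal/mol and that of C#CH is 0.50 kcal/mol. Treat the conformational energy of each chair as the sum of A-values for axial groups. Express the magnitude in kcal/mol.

0.24 kcal/mol

C1 and C4 have opposite parity, so for the cis isomer the two substituents are one axial and one equatorial in each chair.
Chair I (fluoro axial, ethynyl equatorial): E = 0.26 kcal/mol.
Chair II (fluoro equatorial, ethynyl axial): E = 0.50 kcal/mol.
ΔE = 0.50 − 0.26 = 0.24 kcal/mol; chair I is more stable.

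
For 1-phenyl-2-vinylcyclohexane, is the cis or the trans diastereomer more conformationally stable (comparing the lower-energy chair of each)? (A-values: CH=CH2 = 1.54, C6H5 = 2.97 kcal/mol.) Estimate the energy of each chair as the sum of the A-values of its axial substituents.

trans

At 1,2 positions (parity opposite): cis → (a,e or e,a); trans → (e,e or a,a).
Best chair for cis: E = 1.54 kcal/mol; best chair for trans: E = 0.00 kcal/mol.
The trans isomer is lower by 1.54 kcal/mol.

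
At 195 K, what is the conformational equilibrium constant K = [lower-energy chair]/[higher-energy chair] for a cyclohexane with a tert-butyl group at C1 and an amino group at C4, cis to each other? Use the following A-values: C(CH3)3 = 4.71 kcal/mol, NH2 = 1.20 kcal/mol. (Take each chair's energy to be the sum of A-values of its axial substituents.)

K ≈ 8595

C1 and C4 have opposite parity, so for the cis isomer the two substituents are one axial and one equatorial in each chair.
Chair I (tert-butyl axial, amino equatorial): E = 4.71 kcal/mol; chair II (tert-butyl equatorial, amino axial): E = 1.20 kcal/mol.
ΔG = 3.51 kcal/mol between the two chairs.
K = exp(ΔG/RT) with R = 1.987×10⁻³ kcal mol⁻¹ K⁻¹ and T = 195 K gives K ≈ 8.59e+03.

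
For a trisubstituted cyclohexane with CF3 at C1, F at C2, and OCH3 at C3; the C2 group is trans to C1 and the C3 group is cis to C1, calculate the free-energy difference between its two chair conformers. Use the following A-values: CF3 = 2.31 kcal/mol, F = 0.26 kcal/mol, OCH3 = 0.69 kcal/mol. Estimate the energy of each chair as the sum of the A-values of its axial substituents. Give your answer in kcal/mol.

Chair I (trifluoromethyl axial, fluoro axial, methoxy axial): E = 3.26 kcal/mol.
Chair II (trifluoromethyl equatorial, fluoro equatorial, methoxy equatorial): E = 0.00 kcal/mol.
ΔE = 3.26 − 0.00 = 3.26 kcal/mol; chair II is more stable.

3.26 kcal/mol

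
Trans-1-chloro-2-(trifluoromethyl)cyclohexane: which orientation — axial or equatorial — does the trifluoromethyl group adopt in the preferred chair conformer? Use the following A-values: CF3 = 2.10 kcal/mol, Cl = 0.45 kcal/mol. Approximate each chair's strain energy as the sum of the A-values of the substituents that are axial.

C1 and C2 have opposite parity, so for the trans isomer the two substituents are e,e in one chair and a,a in the other.
Chair I (trifluoromethyl axial, chloro axial): E = 2.55 kcal/mol.
Chair II (trifluoromethyl equatorial, chloro equatorial): E = 0.00 kcal/mol.
Chair II is the more stable (lower-energy) conformer, and in that chair the trifluoromethyl group is equatorial.

equatorial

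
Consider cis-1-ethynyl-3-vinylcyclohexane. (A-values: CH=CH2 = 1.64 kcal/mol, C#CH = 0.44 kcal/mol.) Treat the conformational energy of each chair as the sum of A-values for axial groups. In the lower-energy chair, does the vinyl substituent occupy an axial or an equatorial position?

equatorial

C1 and C3 have the same parity, so for the cis isomer the two substituents are e,e in one chair and a,a in the other.
Chair I (vinyl axial, ethynyl axial): E = 2.08 kcal/mol.
Chair II (vinyl equatorial, ethynyl equatorial): E = 0.00 kcal/mol.
Chair II is the more stable (lower-energy) conformer, and in that chair the vinyl group is equatorial.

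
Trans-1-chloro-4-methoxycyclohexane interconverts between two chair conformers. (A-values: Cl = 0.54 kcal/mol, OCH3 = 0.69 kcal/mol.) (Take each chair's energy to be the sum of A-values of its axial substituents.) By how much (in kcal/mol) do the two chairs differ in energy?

1.23 kcal/mol

C1 and C4 have opposite parity, so for the trans isomer the two substituents are e,e in one chair and a,a in the other.
Chair I (chloro axial, methoxy axial): E = 1.23 kcal/mol.
Chair II (chloro equatorial, methoxy equatorial): E = 0.00 kcal/mol.
ΔE = 1.23 − 0.00 = 1.23 kcal/mol; chair II is more stable.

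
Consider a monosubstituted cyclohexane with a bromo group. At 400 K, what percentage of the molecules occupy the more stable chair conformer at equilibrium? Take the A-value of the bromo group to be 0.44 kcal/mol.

One chair has the bromo group axial (E = 0.44 kcal/mol) and the other has it equatorial (E = 0).
ΔG = 0.44 kcal/mol between the two chairs.
K = exp(ΔG/RT) with R = 1.987×10⁻³ kcal mol⁻¹ K⁻¹ and T = 400 K gives K ≈ 1.74.
Fraction in the lower-energy chair = K/(K+1) = 63.5%.

63.5%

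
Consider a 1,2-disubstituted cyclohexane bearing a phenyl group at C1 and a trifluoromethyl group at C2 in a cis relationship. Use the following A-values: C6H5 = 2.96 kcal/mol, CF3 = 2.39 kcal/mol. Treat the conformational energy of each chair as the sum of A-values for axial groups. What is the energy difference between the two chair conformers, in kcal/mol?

C1 and C2 have opposite parity, so for the cis isomer the two substituents are one axial and one equatorial in each chair.
Chair I (phenyl axial, trifluoromethyl equatorial): E = 2.96 kcal/mol.
Chair II (phenyl equatorial, trifluoromethyl axial): E = 2.39 kcal/mol.
ΔE = 2.96 − 2.39 = 0.57 kcal/mol; chair II is more stable.

0.57 kcal/mol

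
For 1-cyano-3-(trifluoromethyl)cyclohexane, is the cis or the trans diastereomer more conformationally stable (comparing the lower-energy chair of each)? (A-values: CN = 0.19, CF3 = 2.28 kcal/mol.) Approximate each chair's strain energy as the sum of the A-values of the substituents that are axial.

cis

At 1,3 positions (parity same): cis → (e,e or a,a); trans → (a,e or e,a).
Best chair for cis: E = 0.00 kcal/mol; best chair for trans: E = 0.19 kcal/mol.
The cis isomer is lower by 0.19 kcal/mol.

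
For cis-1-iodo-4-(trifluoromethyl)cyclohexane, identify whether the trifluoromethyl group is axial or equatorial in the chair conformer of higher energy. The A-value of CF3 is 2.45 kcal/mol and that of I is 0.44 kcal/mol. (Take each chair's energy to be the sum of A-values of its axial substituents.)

C1 and C4 have opposite parity, so for the cis isomer the two substituents are one axial and one equatorial in each chair.
Chair I (trifluoromethyl axial, iodo equatorial): E = 2.45 kcal/mol.
Chair II (trifluoromethyl equatorial, iodo axial): E = 0.44 kcal/mol.
Chair I is the less stable (higher-energy) conformer, and in that chair the trifluoromethyl group is axial.

axial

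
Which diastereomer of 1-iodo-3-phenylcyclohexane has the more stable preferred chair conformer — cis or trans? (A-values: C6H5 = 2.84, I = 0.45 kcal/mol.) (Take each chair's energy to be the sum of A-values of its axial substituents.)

At 1,3 positions (parity same): cis → (e,e or a,a); trans → (a,e or e,a).
Best chair for cis: E = 0.00 kcal/mol; best chair for trans: E = 0.45 kcal/mol.
The cis isomer is lower by 0.45 kcal/mol.

cis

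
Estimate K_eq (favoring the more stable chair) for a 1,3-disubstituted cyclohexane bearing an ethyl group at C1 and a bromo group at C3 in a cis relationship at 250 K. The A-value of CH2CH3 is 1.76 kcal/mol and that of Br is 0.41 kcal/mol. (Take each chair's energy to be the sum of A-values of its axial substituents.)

C1 and C3 have the same parity, so for the cis isomer the two substituents are e,e in one chair and a,a in the other.
Chair I (ethyl axial, bromo axial): E = 2.17 kcal/mol; chair II (ethyl equatorial, bromo equatorial): E = 0.00 kcal/mol.
ΔG = 2.17 kcal/mol between the two chairs.
K = exp(ΔG/RT) with R = 1.987×10⁻³ kcal mol⁻¹ K⁻¹ and T = 250 K gives K ≈ 78.9.

K ≈ 78.9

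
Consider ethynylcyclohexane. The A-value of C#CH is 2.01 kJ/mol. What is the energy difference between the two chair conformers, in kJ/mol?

A monosubstituted cyclohexane has one chair with the ethynyl group axial (E = A = 2.01 kJ/mol) and one with it equatorial (E = 0).
ΔE = 2.01 − 0 = 2.01 kJ/mol.

2.01 kJ/mol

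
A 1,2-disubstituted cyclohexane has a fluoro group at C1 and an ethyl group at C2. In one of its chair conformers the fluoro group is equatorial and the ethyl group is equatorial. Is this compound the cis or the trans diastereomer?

C1 and C2 have opposite parity, so their axial bonds point in opposite directions.
With opposite-parity carbons, two substituents on the same face are one axial and one equatorial; opposite faces give both axial or both equatorial.
Here the groups are equatorial/equatorial → opposite face → trans.

trans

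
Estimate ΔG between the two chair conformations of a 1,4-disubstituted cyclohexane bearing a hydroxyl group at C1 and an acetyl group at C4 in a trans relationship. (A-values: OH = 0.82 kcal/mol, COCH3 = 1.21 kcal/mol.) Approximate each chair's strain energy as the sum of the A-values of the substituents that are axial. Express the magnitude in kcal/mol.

2.03 kcal/mol

C1 and C4 have opposite parity, so for the trans isomer the two substituents are e,e in one chair and a,a in the other.
Chair I (hydroxyl axial, acetyl axial): E = 2.03 kcal/mol.
Chair II (hydroxyl equatorial, acetyl equatorial): E = 0.00 kcal/mol.
ΔE = 2.03 − 0.00 = 2.03 kcal/mol; chair II is more stable.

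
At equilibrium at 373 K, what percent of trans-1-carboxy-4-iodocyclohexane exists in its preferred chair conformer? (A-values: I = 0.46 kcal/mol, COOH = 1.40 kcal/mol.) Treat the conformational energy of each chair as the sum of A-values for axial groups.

92.5%

C1 and C4 have opposite parity, so for the trans isomer the two substituents are e,e in one chair and a,a in the other.
Chair I (iodo axial, carboxyl axial): E = 1.86 kcal/mol; chair II (iodo equatorial, carboxyl equatorial): E = 0.00 kcal/mol.
ΔG = 1.86 kcal/mol between the two chairs.
K = exp(ΔG/RT) with R = 1.987×10⁻³ kcal mol⁻¹ K⁻¹ and T = 373 K gives K ≈ 12.3.
Fraction in the lower-energy chair = K/(K+1) = 92.5%.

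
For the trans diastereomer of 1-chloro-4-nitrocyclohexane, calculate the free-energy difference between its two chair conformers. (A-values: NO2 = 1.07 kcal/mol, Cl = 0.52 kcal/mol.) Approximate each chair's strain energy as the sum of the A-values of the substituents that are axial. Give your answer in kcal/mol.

C1 and C4 have opposite parity, so for the trans isomer the two substituents are e,e in one chair and a,a in the other.
Chair I (nitro axial, chloro axial): E = 1.59 kcal/mol.
Chair II (nitro equatorial, chloro equatorial): E = 0.00 kcal/mol.
ΔE = 1.59 − 0.00 = 1.59 kcal/mol; chair II is more stable.

1.59 kcal/mol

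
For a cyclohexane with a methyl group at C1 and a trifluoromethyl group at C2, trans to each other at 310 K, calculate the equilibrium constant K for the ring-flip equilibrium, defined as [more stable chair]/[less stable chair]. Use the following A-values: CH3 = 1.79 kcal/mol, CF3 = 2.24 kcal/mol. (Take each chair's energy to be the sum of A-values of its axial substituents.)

K ≈ 694

C1 and C2 have opposite parity, so for the trans isomer the two substituents are e,e in one chair and a,a in the other.
Chair I (methyl axial, trifluoromethyl axial): E = 4.03 kcal/mol; chair II (methyl equatorial, trifluoromethyl equatorial): E = 0.00 kcal/mol.
ΔG = 4.03 kcal/mol between the two chairs.
K = exp(ΔG/RT) with R = 1.987×10⁻³ kcal mol⁻¹ K⁻¹ and T = 310 K gives K ≈ 694.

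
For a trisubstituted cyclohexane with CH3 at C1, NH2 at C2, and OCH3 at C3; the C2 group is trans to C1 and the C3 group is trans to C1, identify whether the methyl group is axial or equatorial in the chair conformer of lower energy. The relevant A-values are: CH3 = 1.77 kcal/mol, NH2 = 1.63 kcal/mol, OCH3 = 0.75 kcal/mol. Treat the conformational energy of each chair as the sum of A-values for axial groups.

equatorial

Chair I (methyl axial, amino axial, methoxy equatorial): E = 3.40 kcal/mol.
Chair II (methyl equatorial, amino equatorial, methoxy axial): E = 0.75 kcal/mol.
Chair II is the more stable (lower-energy) conformer, and in that chair the methyl group is equatorial.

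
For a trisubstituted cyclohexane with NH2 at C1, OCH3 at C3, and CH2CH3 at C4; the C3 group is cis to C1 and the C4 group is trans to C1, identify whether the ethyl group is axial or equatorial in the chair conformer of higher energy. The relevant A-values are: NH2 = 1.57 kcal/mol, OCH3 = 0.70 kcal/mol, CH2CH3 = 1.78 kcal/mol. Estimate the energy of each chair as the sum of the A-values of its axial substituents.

Chair I (amino axial, methoxy axial, ethyl axial): E = 4.05 kcal/mol.
Chair II (amino equatorial, methoxy equatorial, ethyl equatorial): E = 0.00 kcal/mol.
Chair I is the less stable (higher-energy) conformer, and in that chair the ethyl group is axial.

axial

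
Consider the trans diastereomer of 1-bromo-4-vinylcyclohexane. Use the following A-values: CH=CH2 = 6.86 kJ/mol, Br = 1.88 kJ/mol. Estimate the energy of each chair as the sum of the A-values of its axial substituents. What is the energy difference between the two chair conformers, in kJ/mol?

C1 and C4 have opposite parity, so for the trans isomer the two substituents are e,e in one chair and a,a in the other.
Chair I (vinyl axial, bromo axial): E = 8.74 kJ/mol.
Chair II (vinyl equatorial, bromo equatorial): E = 0.00 kJ/mol.
ΔE = 8.74 − 0.00 = 8.74 kJ/mol; chair II is more stable.

8.74 kJ/mol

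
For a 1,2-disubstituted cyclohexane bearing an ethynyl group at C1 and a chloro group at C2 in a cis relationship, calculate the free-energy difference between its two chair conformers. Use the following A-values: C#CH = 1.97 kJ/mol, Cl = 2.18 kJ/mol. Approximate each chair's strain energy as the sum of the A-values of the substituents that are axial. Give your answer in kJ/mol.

0.21 kJ/mol

C1 and C2 have opposite parity, so for the cis isomer the two substituents are one axial and one equatorial in each chair.
Chair I (ethynyl axial, chloro equatorial): E = 1.97 kJ/mol.
Chair II (ethynyl equatorial, chloro axial): E = 2.18 kJ/mol.
ΔE = 2.18 − 1.97 = 0.21 kJ/mol; chair I is more stable.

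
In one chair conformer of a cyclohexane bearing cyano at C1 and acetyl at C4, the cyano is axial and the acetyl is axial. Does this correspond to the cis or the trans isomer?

C1 and C4 have opposite parity, so their axial bonds point in opposite directions.
With opposite-parity carbons, two substituents on the same face are one axial and one equatorial; opposite faces give both axial or both equatorial.
Here the groups are axial/axial → opposite face → trans.

trans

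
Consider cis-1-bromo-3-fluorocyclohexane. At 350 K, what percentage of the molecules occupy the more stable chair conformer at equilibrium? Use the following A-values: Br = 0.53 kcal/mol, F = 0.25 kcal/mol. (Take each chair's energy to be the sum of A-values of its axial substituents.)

75.4%

C1 and C3 have the same parity, so for the cis isomer the two substituents are e,e in one chair and a,a in the other.
Chair I (bromo axial, fluoro axial): E = 0.78 kcal/mol; chair II (bromo equatorial, fluoro equatorial): E = 0.00 kcal/mol.
ΔG = 0.78 kcal/mol between the two chairs.
K = exp(ΔG/RT) with R = 1.987×10⁻³ kcal mol⁻¹ K⁻¹ and T = 350 K gives K ≈ 3.07.
Fraction in the lower-energy chair = K/(K+1) = 75.4%.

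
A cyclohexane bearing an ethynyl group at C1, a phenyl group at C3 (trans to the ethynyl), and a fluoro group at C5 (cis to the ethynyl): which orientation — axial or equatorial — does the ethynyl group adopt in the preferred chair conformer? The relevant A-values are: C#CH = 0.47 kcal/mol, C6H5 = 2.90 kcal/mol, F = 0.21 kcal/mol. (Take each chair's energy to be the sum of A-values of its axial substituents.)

Chair I (ethynyl axial, phenyl equatorial, fluoro axial): E = 0.68 kcal/mol.
Chair II (ethynyl equatorial, phenyl axial, fluoro equatorial): E = 2.90 kcal/mol.
Chair I is the more stable (lower-energy) conformer, and in that chair the ethynyl group is axial.

axial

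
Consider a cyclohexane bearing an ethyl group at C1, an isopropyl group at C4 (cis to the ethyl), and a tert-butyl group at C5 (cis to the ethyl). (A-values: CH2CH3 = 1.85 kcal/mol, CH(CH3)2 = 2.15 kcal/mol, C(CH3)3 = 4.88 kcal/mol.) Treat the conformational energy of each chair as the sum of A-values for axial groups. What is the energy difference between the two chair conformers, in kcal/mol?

4.58 kcal/mol

Chair I (ethyl axial, isopropyl equatorial, tert-butyl axial): E = 6.73 kcal/mol.
Chair II (ethyl equatorial, isopropyl axial, tert-butyl equatorial): E = 2.15 kcal/mol.
ΔE = 6.73 − 2.15 = 4.58 kcal/mol; chair II is more stable.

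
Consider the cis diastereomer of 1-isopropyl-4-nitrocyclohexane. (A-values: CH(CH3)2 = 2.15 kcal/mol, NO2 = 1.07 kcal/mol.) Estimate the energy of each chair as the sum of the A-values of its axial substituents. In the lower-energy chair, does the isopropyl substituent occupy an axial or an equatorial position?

C1 and C4 have opposite parity, so for the cis isomer the two substituents are one axial and one equatorial in each chair.
Chair I (isopropyl axial, nitro equatorial): E = 2.15 kcal/mol.
Chair II (isopropyl equatorial, nitro axial): E = 1.07 kcal/mol.
Chair II is the more stable (lower-energy) conformer, and in that chair the isopropyl group is equatorial.

equatorial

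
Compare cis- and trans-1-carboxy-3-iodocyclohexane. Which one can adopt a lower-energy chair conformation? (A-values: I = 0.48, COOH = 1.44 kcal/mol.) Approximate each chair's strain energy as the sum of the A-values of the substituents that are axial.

cis

At 1,3 positions (parity same): cis → (e,e or a,a); trans → (a,e or e,a).
Best chair for cis: E = 0.00 kcal/mol; best chair for trans: E = 0.48 kcal/mol.
The cis isomer is lower by 0.48 kcal/mol.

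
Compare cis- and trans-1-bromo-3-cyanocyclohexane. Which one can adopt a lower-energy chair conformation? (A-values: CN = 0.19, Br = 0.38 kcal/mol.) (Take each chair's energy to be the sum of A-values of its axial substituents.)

cis

At 1,3 positions (parity same): cis → (e,e or a,a); trans → (a,e or e,a).
Best chair for cis: E = 0.00 kcal/mol; best chair for trans: E = 0.19 kcal/mol.
The cis isomer is lower by 0.19 kcal/mol.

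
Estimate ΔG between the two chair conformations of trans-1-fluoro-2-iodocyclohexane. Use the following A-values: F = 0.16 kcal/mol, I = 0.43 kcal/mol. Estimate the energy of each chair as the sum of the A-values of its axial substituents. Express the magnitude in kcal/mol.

0.59 kcal/mol

C1 and C2 have opposite parity, so for the trans isomer the two substituents are e,e in one chair and a,a in the other.
Chair I (fluoro axial, iodo axial): E = 0.59 kcal/mol.
Chair II (fluoro equatorial, iodo equatorial): E = 0.00 kcal/mol.
ΔE = 0.59 − 0.00 = 0.59 kcal/mol; chair II is more stable.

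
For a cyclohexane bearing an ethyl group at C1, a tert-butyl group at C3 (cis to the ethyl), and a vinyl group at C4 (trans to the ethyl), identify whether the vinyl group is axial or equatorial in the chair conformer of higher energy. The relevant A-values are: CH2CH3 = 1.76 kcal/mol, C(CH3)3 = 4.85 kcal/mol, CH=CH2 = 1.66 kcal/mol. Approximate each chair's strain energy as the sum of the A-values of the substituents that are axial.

Chair I (ethyl axial, tert-butyl axial, vinyl axial): E = 8.27 kcal/mol.
Chair II (ethyl equatorial, tert-butyl equatorial, vinyl equatorial): E = 0.00 kcal/mol.
Chair I is the less stable (higher-energy) conformer, and in that chair the vinyl group is axial.

axial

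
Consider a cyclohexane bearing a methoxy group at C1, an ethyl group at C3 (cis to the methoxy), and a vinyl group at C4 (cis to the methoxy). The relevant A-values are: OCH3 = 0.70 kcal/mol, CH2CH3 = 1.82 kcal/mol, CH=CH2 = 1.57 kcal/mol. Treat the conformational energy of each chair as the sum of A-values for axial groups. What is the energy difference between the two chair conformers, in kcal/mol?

0.95 kcal/mol

Chair I (methoxy axial, ethyl axial, vinyl equatorial): E = 2.52 kcal/mol.
Chair II (methoxy equatorial, ethyl equatorial, vinyl axial): E = 1.57 kcal/mol.
ΔE = 2.52 − 1.57 = 0.95 kcal/mol; chair II is more stable.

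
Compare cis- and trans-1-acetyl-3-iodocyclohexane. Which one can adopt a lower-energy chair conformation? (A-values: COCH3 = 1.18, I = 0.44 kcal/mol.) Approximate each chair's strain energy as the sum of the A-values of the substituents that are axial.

At 1,3 positions (parity same): cis → (e,e or a,a); trans → (a,e or e,a).
Best chair for cis: E = 0.00 kcal/mol; best chair for trans: E = 0.44 kcal/mol.
The cis isomer is lower by 0.44 kcal/mol.

cis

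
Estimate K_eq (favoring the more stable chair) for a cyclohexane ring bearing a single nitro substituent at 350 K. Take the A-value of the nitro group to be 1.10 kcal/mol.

One chair has the nitro group axial (E = 1.10 kcal/mol) and the other has it equatorial (E = 0).
ΔG = 1.10 kcal/mol between the two chairs.
K = exp(ΔG/RT) with R = 1.987×10⁻³ kcal mol⁻¹ K⁻¹ and T = 350 K gives K ≈ 4.86.

K ≈ 4.86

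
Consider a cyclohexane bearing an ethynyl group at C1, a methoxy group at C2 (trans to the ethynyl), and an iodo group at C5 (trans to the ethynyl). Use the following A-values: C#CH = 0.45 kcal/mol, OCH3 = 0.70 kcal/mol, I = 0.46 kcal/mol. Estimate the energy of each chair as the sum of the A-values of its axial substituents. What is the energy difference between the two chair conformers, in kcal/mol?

0.69 kcal/mol

Chair I (ethynyl axial, methoxy axial, iodo equatorial): E = 1.15 kcal/mol.
Chair II (ethynyl equatorial, methoxy equatorial, iodo axial): E = 0.46 kcal/mol.
ΔE = 1.15 − 0.46 = 0.69 kcal/mol; chair II is more stable.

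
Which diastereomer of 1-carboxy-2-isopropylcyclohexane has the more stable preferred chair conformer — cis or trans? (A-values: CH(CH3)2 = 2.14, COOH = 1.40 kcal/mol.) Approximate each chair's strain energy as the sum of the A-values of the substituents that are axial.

At 1,2 positions (parity opposite): cis → (a,e or e,a); trans → (e,e or a,a).
Best chair for cis: E = 1.40 kcal/mol; best chair for trans: E = 0.00 kcal/mol.
The trans isomer is lower by 1.40 kcal/mol.

trans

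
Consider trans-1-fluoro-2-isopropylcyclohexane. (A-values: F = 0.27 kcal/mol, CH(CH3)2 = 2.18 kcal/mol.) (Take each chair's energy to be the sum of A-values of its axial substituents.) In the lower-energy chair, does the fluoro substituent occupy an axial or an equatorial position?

C1 and C2 have opposite parity, so for the trans isomer the two substituents are e,e in one chair and a,a in the other.
Chair I (fluoro axial, isopropyl axial): E = 2.45 kcal/mol.
Chair II (fluoro equatorial, isopropyl equatorial): E = 0.00 kcal/mol.
Chair II is the more stable (lower-energy) conformer, and in that chair the fluoro group is equatorial.

equatorial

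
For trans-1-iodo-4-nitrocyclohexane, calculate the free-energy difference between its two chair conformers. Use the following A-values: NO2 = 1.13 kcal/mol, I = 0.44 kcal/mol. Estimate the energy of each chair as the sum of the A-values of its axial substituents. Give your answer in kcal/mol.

C1 and C4 have opposite parity, so for the trans isomer the two substituents are e,e in one chair and a,a in the other.
Chair I (nitro axial, iodo axial): E = 1.57 kcal/mol.
Chair II (nitro equatorial, iodo equatorial): E = 0.00 kcal/mol.
ΔE = 1.57 − 0.00 = 1.57 kcal/mol; chair II is more stable.

1.57 kcal/mol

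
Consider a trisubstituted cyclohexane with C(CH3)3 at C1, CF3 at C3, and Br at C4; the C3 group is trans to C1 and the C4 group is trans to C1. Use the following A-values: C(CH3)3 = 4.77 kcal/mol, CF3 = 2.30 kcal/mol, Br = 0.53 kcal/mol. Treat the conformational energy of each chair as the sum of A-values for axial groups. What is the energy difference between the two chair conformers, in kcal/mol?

3.00 kcal/mol

Chair I (tert-butyl axial, trifluoromethyl equatorial, bromo axial): E = 5.30 kcal/mol.
Chair II (tert-butyl equatorial, trifluoromethyl axial, bromo equatorial): E = 2.30 kcal/mol.
ΔE = 5.30 − 2.30 = 3.00 kcal/mol; chair II is more stable.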